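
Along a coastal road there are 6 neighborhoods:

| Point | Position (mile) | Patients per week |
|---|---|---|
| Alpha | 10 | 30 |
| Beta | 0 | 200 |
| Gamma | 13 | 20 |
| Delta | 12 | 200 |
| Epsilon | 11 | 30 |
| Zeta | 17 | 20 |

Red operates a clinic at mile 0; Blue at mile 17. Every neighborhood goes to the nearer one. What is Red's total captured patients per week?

The indifferent point is the midpoint (0+17)/2 = 8.5; neighborhoods left of it (closer to Red at 0) go to Red, those right go to Blue.
  Beta at 0 (w=200) → Red
  Alpha at 10 (w=30) → Blue
  Epsilon at 11 (w=30) → Blue
  Delta at 12 (w=200) → Blue
  Gamma at 13 (w=20) → Blue
  Zeta at 17 (w=20) → Blue
Red captures 200; Blue captures 300.

200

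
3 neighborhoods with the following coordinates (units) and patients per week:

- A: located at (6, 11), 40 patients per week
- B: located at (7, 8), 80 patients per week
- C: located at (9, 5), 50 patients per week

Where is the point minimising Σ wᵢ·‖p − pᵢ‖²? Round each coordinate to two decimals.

The minimiser of Σwᵢ‖p−pᵢ‖² is the weighted centroid p* = (Σwᵢpᵢ)/(Σwᵢ).
Σwᵢ = 170.
Σwᵢxᵢ = 40·6 + 80·7 + 50·9 = 1250.
Σwᵢyᵢ = 40·11 + 80·8 + 50·5 = 1330.
x* = 1250/170 = 7.35, y* = 1330/170 = 7.82.

(7.35, 7.82)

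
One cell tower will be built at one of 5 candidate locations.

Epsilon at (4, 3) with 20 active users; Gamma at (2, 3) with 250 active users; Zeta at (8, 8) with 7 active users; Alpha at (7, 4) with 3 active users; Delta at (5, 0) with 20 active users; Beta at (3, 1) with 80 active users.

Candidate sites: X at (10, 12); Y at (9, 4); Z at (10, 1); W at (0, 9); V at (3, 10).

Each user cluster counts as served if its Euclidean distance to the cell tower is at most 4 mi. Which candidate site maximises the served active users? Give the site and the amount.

Y, covering 3

Coverage radius r = 4 mi; a point is covered iff (Δx)²+(Δy)² ≤ 4² = 16.
  X (10, 12): covers {none} → 0
  Y (9, 4): covers {Alpha} → 3
  Z (10, 1): covers {none} → 0
  W (0, 9): covers {none} → 0
  V (3, 10): covers {none} → 0
Maximum coverage at Y: 3 active users.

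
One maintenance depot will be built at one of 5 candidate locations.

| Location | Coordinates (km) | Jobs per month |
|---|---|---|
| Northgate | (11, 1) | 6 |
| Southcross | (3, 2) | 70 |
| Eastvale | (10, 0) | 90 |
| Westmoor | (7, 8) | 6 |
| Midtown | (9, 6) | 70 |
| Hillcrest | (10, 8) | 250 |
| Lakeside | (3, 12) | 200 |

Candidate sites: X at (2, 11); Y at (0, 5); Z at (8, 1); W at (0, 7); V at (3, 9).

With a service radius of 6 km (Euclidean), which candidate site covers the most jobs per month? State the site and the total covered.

W, covering 270

Coverage radius r = 6 km; a point is covered iff (Δx)²+(Δy)² ≤ 6² = 36.
  X (2, 11): covers {Westmoor, Lakeside} → 206
  Y (0, 5): covers {Southcross} → 70
  Z (8, 1): covers {Northgate, Southcross, Eastvale, Midtown} → 236
  W (0, 7): covers {Southcross, Lakeside} → 270
  V (3, 9): covers {Westmoor, Lakeside} → 206
Maximum coverage at W: 270 jobs per month.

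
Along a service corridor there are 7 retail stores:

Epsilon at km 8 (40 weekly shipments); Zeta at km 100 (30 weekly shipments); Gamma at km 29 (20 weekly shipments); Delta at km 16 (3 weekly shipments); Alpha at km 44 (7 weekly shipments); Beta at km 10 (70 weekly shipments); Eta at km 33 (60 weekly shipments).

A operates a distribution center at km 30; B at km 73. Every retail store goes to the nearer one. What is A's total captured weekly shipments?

200

The indifferent point is the midpoint (30+73)/2 = 51.5; retail stores left of it (closer to A at 30) go to A, those right go to B.
  Epsilon at 8 (w=40) → A
  Beta at 10 (w=70) → A
  Delta at 16 (w=3) → A
  Gamma at 29 (w=20) → A
  Eta at 33 (w=60) → A
  Alpha at 44 (w=7) → A
  Zeta at 100 (w=30) → B
A captures 200; B captures 30.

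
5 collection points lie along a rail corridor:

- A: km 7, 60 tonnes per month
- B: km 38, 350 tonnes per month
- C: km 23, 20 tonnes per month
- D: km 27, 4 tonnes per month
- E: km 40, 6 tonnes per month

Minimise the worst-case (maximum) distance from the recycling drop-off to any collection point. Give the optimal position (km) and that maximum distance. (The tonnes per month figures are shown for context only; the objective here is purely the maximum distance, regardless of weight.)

location 23.5, max distance 16.5

The 1-center on a line is the midpoint of the two extreme points: leftmost at 7, rightmost at 40.
Optimal location = (7 + 40)/2 = 23.5; maximum distance = (40 − 7)/2 = 16.5.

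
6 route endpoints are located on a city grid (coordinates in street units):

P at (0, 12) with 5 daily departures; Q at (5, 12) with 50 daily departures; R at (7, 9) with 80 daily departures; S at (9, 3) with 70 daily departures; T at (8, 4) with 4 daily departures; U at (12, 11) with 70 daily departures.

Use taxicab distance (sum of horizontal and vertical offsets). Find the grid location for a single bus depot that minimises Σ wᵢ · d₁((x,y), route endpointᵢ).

(9, 9)

Manhattan distance separates: Σwᵢ(|x−xᵢ|+|y−yᵢ|) = Σwᵢ|x−xᵢ| + Σwᵢ|y−yᵢ|, so x and y are optimised independently as 1-D weighted medians.
Total weight W = 279; half = 139.5.
x-coordinate, sorted with cumulative weight:
  x=0 (P, w=5) cum 5
  x=5 (Q, w=50) cum 55
  x=7 (R, w=80) cum 135
  x=8 (T, w=4) cum 139
  x=9 (S, w=70) cum 209  ← median
  x=12 (U, w=70) cum 279
⇒ x* = 9
y-coordinate, sorted with cumulative weight:
  y=3 (S, w=70) cum 70
  y=4 (T, w=4) cum 74
  y=9 (R, w=80) cum 154  ← median
  y=11 (U, w=70) cum 224
  y=12 (P, w=5) cum 229
  y=12 (Q, w=50) cum 279
⇒ y* = 9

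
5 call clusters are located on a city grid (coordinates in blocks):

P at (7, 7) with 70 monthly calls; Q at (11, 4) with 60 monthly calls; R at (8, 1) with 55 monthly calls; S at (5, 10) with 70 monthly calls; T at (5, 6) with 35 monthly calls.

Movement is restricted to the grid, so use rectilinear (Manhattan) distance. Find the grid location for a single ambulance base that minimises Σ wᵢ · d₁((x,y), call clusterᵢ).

Manhattan distance separates: Σwᵢ(|x−xᵢ|+|y−yᵢ|) = Σwᵢ|x−xᵢ| + Σwᵢ|y−yᵢ|, so x and y are optimised independently as 1-D weighted medians.
Total weight W = 290; half = 145.
x-coordinate, sorted with cumulative weight:
  x=5 (S, w=70) cum 70
  x=5 (T, w=35) cum 105
  x=7 (P, w=70) cum 175  ← median
  x=8 (R, w=55) cum 230
  x=11 (Q, w=60) cum 290
⇒ x* = 7
y-coordinate, sorted with cumulative weight:
  y=1 (R, w=55) cum 55
  y=4 (Q, w=60) cum 115
  y=6 (T, w=35) cum 150  ← median
  y=7 (P, w=70) cum 220
  y=10 (S, w=70) cum 290
⇒ y* = 6

(7, 6)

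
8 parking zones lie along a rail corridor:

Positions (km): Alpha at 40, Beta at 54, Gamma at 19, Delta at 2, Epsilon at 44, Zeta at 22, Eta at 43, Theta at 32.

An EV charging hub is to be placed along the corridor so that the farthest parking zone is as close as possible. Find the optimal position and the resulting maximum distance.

location 28, max distance 26

The 1-center on a line is the midpoint of the two extreme points: leftmost at 2, rightmost at 54.
Optimal location = (2 + 54)/2 = 28; maximum distance = (54 − 2)/2 = 26.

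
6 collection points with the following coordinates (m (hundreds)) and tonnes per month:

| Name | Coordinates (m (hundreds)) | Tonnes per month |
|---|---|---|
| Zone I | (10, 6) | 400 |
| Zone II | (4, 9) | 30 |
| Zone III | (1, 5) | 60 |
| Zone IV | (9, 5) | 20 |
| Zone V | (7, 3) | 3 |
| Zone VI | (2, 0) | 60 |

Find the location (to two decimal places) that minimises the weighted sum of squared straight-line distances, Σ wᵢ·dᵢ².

The minimiser of Σwᵢ‖p−pᵢ‖² is the weighted centroid p* = (Σwᵢpᵢ)/(Σwᵢ).
Σwᵢ = 573.
Σwᵢxᵢ = 400·10 + 30·4 + 60·1 + 20·9 + 3·7 + 60·2 = 4501.
Σwᵢyᵢ = 400·6 + 30·9 + 60·5 + 20·5 + 3·3 + 60·0 = 3079.
x* = 4501/573 = 7.86, y* = 3079/573 = 5.37.

(7.86, 5.37)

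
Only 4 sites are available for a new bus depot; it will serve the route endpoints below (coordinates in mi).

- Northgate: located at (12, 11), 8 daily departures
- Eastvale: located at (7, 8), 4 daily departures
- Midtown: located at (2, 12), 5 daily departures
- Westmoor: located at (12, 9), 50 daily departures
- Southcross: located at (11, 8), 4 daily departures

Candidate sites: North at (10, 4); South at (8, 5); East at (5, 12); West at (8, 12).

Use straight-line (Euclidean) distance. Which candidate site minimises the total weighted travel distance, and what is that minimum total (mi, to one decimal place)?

Total weighted distance at each candidate:
  North (10, 4): total = 420.6
  South (8, 5): total = 416.2
  East (5, 12): total = 499.1
  West (8, 12): total = 349.5
Minimum is at West with total 349.5 mi.

West, total 349.5 mi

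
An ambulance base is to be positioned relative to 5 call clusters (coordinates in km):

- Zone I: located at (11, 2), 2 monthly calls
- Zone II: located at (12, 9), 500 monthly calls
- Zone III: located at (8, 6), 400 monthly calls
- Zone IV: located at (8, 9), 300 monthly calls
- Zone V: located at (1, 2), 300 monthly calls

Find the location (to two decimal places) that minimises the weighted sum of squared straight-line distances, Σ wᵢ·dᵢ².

The minimiser of Σwᵢ‖p−pᵢ‖² is the weighted centroid p* = (Σwᵢpᵢ)/(Σwᵢ).
Σwᵢ = 1502.
Σwᵢxᵢ = 2·11 + 500·12 + 400·8 + 300·8 + 300·1 = 11922.
Σwᵢyᵢ = 2·2 + 500·9 + 400·6 + 300·9 + 300·2 = 10204.
x* = 11922/1502 = 7.94, y* = 10204/1502 = 6.79.

(7.94, 6.79)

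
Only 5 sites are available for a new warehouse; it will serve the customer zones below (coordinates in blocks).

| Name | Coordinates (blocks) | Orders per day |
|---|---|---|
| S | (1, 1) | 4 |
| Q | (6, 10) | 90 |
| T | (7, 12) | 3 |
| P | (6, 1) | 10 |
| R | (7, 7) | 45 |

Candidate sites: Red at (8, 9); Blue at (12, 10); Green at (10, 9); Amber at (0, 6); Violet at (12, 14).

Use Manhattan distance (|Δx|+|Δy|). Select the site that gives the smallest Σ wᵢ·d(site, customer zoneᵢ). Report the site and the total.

Red, total 577 blocks

Total weighted distance at each candidate:
  Red (8, 9): total = 577
  Blue (12, 10): total = 1151
  Green (10, 9): total = 881
  Amber (0, 6): total = 1433
  Violet (12, 14): total = 1747
Minimum is at Red with total 577 blocks.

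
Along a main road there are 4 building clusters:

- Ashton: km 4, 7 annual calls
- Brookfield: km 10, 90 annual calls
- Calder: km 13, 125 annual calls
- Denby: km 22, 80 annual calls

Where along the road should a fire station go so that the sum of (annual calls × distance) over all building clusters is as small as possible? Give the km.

For a sum of weighted absolute distances on a line, the optimum is the weighted median (not the mean). Total weight W = 302; half-weight = 151.
Sort by position and accumulate weight:
  km 4 (Ashton, w=7) → cum 7
  km 10 (Brookfield, w=90) → cum 97
  km 13 (Calder, w=125) → cum 222  ≥ 151 → median here
  km 22 (Denby, w=80) → cum 302
Optimal location: km 13.

x = 13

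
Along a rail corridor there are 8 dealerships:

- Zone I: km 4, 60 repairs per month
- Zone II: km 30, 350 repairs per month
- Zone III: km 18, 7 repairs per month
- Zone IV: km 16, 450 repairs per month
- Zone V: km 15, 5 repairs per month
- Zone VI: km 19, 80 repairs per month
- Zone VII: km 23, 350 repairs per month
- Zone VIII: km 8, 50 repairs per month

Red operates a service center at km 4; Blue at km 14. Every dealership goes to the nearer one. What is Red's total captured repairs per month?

110

The indifferent point is the midpoint (4+14)/2 = 9; dealerships left of it (closer to Red at 4) go to Red, those right go to Blue.
  Zone I at 4 (w=60) → Red
  Zone VIII at 8 (w=50) → Red
  Zone V at 15 (w=5) → Blue
  Zone IV at 16 (w=450) → Blue
  Zone III at 18 (w=7) → Blue
  Zone VI at 19 (w=80) → Blue
  Zone VII at 23 (w=350) → Blue
  Zone II at 30 (w=350) → Blue
Red captures 110; Blue captures 1242.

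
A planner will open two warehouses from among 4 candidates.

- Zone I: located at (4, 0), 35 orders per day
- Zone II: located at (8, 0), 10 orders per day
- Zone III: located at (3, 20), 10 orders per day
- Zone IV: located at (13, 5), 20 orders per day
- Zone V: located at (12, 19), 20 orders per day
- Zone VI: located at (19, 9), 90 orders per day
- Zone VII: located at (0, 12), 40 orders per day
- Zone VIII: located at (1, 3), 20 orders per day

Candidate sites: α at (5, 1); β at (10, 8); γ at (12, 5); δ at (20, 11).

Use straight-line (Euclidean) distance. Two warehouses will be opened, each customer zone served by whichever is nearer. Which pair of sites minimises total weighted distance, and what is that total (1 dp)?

Evaluate every pair (each demand assigned to the nearer of the two):
  {α, δ}: total = 1451.3
  {β, δ}: total = 1717.8
  {γ, δ}: total = 1796.0
  {α, γ}: total = 1854.4
  {α, β}: total = 1863.7
  {β, γ}: total = 2139.1
Best pair: {α, δ} with total 1451.3.

{α, δ}, total 1451.3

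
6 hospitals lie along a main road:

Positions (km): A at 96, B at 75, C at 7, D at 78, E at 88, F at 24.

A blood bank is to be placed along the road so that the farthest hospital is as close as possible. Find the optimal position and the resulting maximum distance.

location 51.5, max distance 44.5

The 1-center on a line is the midpoint of the two extreme points: leftmost at 7, rightmost at 96.
Optimal location = (7 + 96)/2 = 51.5; maximum distance = (96 − 7)/2 = 44.5.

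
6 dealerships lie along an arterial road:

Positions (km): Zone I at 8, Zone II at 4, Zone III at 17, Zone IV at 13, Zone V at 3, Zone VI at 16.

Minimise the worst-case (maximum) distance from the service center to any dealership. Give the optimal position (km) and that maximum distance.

The 1-center on a line is the midpoint of the two extreme points: leftmost at 3, rightmost at 17.
Optimal location = (3 + 17)/2 = 10; maximum distance = (17 − 3)/2 = 7.

location 10, max distance 7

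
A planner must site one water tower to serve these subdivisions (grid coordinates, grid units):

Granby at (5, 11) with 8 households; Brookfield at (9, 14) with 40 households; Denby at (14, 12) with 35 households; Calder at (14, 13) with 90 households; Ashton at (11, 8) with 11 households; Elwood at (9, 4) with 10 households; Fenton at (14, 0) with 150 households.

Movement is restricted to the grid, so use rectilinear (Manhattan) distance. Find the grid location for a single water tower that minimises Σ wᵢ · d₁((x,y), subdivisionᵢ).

(14, 11)

Manhattan distance separates: Σwᵢ(|x−xᵢ|+|y−yᵢ|) = Σwᵢ|x−xᵢ| + Σwᵢ|y−yᵢ|, so x and y are optimised independently as 1-D weighted medians.
Total weight W = 344; half = 172.
x-coordinate, sorted with cumulative weight:
  x=5 (Granby, w=8) cum 8
  x=9 (Brookfield, w=40) cum 48
  x=9 (Elwood, w=10) cum 58
  x=11 (Ashton, w=11) cum 69
  x=14 (Denby, w=35) cum 104
  x=14 (Calder, w=90) cum 194  ← median
  x=14 (Fenton, w=150) cum 344
⇒ x* = 14
y-coordinate, sorted with cumulative weight:
  y=0 (Fenton, w=150) cum 150
  y=4 (Elwood, w=10) cum 160
  y=8 (Ashton, w=11) cum 171
  y=11 (Granby, w=8) cum 179  ← median
  y=12 (Denby, w=35) cum 214
  y=13 (Calder, w=90) cum 304
  y=14 (Brookfield, w=40) cum 344
⇒ y* = 11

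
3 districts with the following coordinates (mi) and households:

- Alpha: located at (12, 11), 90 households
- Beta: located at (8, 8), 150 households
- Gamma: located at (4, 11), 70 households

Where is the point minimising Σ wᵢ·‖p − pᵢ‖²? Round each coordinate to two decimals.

The minimiser of Σwᵢ‖p−pᵢ‖² is the weighted centroid p* = (Σwᵢpᵢ)/(Σwᵢ).
Σwᵢ = 310.
Σwᵢxᵢ = 90·12 + 150·8 + 70·4 = 2560.
Σwᵢyᵢ = 90·11 + 150·8 + 70·11 = 2960.
x* = 2560/310 = 8.26, y* = 2960/310 = 9.55.

(8.26, 9.55)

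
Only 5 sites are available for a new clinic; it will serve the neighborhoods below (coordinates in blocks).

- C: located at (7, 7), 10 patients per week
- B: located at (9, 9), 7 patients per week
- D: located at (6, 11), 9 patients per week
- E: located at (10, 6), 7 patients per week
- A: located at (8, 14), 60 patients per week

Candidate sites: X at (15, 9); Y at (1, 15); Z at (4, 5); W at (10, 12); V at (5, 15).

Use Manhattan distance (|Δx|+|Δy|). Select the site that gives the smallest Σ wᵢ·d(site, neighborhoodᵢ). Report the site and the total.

W, total 435 blocks

Total weighted distance at each candidate:
  X (15, 9): total = 1017
  Y (1, 15): total = 925
  Z (4, 5): total = 1014
  W (10, 12): total = 435
  V (5, 15): total = 553
Minimum is at W with total 435 blocks.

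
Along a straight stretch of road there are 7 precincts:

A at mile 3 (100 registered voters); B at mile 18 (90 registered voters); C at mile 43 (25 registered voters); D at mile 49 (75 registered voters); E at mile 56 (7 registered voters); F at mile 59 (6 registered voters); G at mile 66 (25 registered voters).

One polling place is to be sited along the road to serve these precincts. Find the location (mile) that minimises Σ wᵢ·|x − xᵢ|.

For a sum of weighted absolute distances on a line, the optimum is the weighted median (not the mean). Total weight W = 328; half-weight = 164.
Sort by position and accumulate weight:
  mile 3 (A, w=100) → cum 100
  mile 18 (B, w=90) → cum 190  ≥ 164 → median here
  mile 43 (C, w=25) → cum 215
  mile 49 (D, w=75) → cum 290
  mile 56 (E, w=7) → cum 297
  mile 59 (F, w=6) → cum 303
  mile 66 (G, w=25) → cum 328
Optimal location: mile 18.

x = 18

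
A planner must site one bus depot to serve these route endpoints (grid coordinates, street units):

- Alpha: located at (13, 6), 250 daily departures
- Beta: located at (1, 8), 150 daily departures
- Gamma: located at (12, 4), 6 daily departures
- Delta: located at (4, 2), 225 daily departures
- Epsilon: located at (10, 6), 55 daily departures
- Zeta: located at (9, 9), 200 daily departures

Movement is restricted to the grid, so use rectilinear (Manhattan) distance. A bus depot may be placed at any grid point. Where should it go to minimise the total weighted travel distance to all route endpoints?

(9, 6)

Manhattan distance separates: Σwᵢ(|x−xᵢ|+|y−yᵢ|) = Σwᵢ|x−xᵢ| + Σwᵢ|y−yᵢ|, so x and y are optimised independently as 1-D weighted medians.
Total weight W = 886; half = 443.
x-coordinate, sorted with cumulative weight:
  x=1 (Beta, w=150) cum 150
  x=4 (Delta, w=225) cum 375
  x=9 (Zeta, w=200) cum 575  ← median
  x=10 (Epsilon, w=55) cum 630
  x=12 (Gamma, w=6) cum 636
  x=13 (Alpha, w=250) cum 886
⇒ x* = 9
y-coordinate, sorted with cumulative weight:
  y=2 (Delta, w=225) cum 225
  y=4 (Gamma, w=6) cum 231
  y=6 (Alpha, w=250) cum 481  ← median
  y=6 (Epsilon, w=55) cum 536
  y=8 (Beta, w=150) cum 686
  y=9 (Zeta, w=200) cum 886
⇒ y* = 6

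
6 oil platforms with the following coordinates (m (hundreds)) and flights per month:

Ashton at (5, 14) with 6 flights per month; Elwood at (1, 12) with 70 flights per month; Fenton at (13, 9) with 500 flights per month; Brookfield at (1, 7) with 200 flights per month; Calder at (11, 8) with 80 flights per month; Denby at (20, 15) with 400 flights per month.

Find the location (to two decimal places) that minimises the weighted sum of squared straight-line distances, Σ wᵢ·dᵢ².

The minimiser of Σwᵢ‖p−pᵢ‖² is the weighted centroid p* = (Σwᵢpᵢ)/(Σwᵢ).
Σwᵢ = 1256.
Σwᵢxᵢ = 6·5 + 70·1 + 500·13 + 200·1 + 80·11 + 400·20 = 15680.
Σwᵢyᵢ = 6·14 + 70·12 + 500·9 + 200·7 + 80·8 + 400·15 = 13464.
x* = 15680/1256 = 12.48, y* = 13464/1256 = 10.72.

(12.48, 10.72)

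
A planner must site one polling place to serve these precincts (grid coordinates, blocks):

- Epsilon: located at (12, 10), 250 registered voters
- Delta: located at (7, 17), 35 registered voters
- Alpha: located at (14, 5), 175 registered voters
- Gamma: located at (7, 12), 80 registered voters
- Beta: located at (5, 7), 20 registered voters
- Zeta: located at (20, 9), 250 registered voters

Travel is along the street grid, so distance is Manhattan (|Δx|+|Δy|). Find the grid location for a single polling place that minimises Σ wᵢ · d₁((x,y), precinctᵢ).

(14, 9)

Manhattan distance separates: Σwᵢ(|x−xᵢ|+|y−yᵢ|) = Σwᵢ|x−xᵢ| + Σwᵢ|y−yᵢ|, so x and y are optimised independently as 1-D weighted medians.
Total weight W = 810; half = 405.
x-coordinate, sorted with cumulative weight:
  x=5 (Beta, w=20) cum 20
  x=7 (Delta, w=35) cum 55
  x=7 (Gamma, w=80) cum 135
  x=12 (Epsilon, w=250) cum 385
  x=14 (Alpha, w=175) cum 560  ← median
  x=20 (Zeta, w=250) cum 810
⇒ x* = 14
y-coordinate, sorted with cumulative weight:
  y=5 (Alpha, w=175) cum 175
  y=7 (Beta, w=20) cum 195
  y=9 (Zeta, w=250) cum 445  ← median
  y=10 (Epsilon, w=250) cum 695
  y=12 (Gamma, w=80) cum 775
  y=17 (Delta, w=35) cum 810
⇒ y* = 9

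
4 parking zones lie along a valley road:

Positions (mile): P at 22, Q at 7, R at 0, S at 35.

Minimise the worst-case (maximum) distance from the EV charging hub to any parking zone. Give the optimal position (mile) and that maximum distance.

location 17.5, max distance 17.5

The 1-center on a line is the midpoint of the two extreme points: leftmost at 0, rightmost at 35.
Optimal location = (0 + 35)/2 = 17.5; maximum distance = (35 − 0)/2 = 17.5.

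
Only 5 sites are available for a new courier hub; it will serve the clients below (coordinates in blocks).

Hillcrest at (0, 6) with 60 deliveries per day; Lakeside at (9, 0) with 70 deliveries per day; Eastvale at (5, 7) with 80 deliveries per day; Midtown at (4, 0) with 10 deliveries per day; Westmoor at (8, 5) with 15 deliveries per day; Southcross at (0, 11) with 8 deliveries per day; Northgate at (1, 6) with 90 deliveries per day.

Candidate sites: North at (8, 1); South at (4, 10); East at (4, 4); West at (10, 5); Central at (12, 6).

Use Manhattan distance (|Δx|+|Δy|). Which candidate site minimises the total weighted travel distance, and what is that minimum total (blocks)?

East, total 1963 blocks

Total weighted distance at each candidate:
  North (8, 1): total = 2974
  South (4, 10): total = 2755
  East (4, 4): total = 1963
  West (10, 5): total = 2808
  Central (12, 6): total = 3331
Minimum is at East with total 1963 blocks.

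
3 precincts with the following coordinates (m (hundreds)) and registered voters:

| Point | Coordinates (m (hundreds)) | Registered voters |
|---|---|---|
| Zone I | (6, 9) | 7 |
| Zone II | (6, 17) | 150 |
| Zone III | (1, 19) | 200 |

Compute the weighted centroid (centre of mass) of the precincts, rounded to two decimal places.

The minimiser of Σwᵢ‖p−pᵢ‖² is the weighted centroid p* = (Σwᵢpᵢ)/(Σwᵢ).
Σwᵢ = 357.
Σwᵢxᵢ = 7·6 + 150·6 + 200·1 = 1142.
Σwᵢyᵢ = 7·9 + 150·17 + 200·19 = 6413.
x* = 1142/357 = 3.20, y* = 6413/357 = 17.96.

(3.20, 17.96)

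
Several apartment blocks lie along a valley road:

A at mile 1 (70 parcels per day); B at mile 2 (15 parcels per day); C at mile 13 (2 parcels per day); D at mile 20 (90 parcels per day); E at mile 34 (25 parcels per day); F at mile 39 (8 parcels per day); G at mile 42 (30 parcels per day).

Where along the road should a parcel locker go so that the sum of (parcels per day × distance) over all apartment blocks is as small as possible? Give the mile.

For a sum of weighted absolute distances on a line, the optimum is the weighted median (not the mean). Total weight W = 240; half-weight = 120.
Sort by position and accumulate weight:
  mile 1 (A, w=70) → cum 70
  mile 2 (B, w=15) → cum 85
  mile 13 (C, w=2) → cum 87
  mile 20 (D, w=90) → cum 177  ≥ 120 → median here
  mile 34 (E, w=25) → cum 202
  mile 39 (F, w=8) → cum 210
  mile 42 (G, w=30) → cum 240
Optimal location: mile 20.

x = 20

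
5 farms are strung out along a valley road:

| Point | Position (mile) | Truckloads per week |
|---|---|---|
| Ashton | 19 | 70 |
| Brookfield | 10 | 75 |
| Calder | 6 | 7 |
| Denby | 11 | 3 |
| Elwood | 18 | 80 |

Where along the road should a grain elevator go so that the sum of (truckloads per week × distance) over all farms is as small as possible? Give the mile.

For a sum of weighted absolute distances on a line, the optimum is the weighted median (not the mean). Total weight W = 235; half-weight = 117.5.
Sort by position and accumulate weight:
  mile 6 (Calder, w=7) → cum 7
  mile 10 (Brookfield, w=75) → cum 82
  mile 11 (Denby, w=3) → cum 85
  mile 18 (Elwood, w=80) → cum 165  ≥ 117.5 → median here
  mile 19 (Ashton, w=70) → cum 235
Optimal location: mile 18.

x = 18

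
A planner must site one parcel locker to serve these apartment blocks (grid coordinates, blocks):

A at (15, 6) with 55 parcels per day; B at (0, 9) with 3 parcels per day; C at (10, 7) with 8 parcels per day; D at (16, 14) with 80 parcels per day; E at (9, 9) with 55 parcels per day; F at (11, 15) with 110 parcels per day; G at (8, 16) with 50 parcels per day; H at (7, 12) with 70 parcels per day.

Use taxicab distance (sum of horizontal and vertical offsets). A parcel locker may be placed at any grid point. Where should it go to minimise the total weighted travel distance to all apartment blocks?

(11, 14)

Manhattan distance separates: Σwᵢ(|x−xᵢ|+|y−yᵢ|) = Σwᵢ|x−xᵢ| + Σwᵢ|y−yᵢ|, so x and y are optimised independently as 1-D weighted medians.
Total weight W = 431; half = 215.5.
x-coordinate, sorted with cumulative weight:
  x=0 (B, w=3) cum 3
  x=7 (H, w=70) cum 73
  x=8 (G, w=50) cum 123
  x=9 (E, w=55) cum 178
  x=10 (C, w=8) cum 186
  x=11 (F, w=110) cum 296  ← median
  x=15 (A, w=55) cum 351
  x=16 (D, w=80) cum 431
⇒ x* = 11
y-coordinate, sorted with cumulative weight:
  y=6 (A, w=55) cum 55
  y=7 (C, w=8) cum 63
  y=9 (B, w=3) cum 66
  y=9 (E, w=55) cum 121
  y=12 (H, w=70) cum 191
  y=14 (D, w=80) cum 271  ← median
  y=15 (F, w=110) cum 381
  y=16 (G, w=50) cum 431
⇒ y* = 14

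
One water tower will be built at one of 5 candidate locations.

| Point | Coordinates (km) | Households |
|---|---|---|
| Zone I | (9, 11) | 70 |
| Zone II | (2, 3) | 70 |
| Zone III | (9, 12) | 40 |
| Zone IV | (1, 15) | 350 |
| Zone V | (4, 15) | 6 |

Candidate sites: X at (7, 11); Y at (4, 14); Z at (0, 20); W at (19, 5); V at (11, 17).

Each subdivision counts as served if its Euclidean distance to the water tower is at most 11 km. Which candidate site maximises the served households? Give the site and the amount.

Coverage radius r = 11 km; a point is covered iff (Δx)²+(Δy)² ≤ 11² = 121.
  X (7, 11): covers {Zone I, Zone II, Zone III, Zone IV, Zone V} → 536
  Y (4, 14): covers {Zone I, Zone III, Zone IV, Zone V} → 466
  Z (0, 20): covers {Zone IV, Zone V} → 356
  W (19, 5): covers {none} → 0
  V (11, 17): covers {Zone I, Zone III, Zone IV, Zone V} → 466
Maximum coverage at X: 536 households.

X, covering 536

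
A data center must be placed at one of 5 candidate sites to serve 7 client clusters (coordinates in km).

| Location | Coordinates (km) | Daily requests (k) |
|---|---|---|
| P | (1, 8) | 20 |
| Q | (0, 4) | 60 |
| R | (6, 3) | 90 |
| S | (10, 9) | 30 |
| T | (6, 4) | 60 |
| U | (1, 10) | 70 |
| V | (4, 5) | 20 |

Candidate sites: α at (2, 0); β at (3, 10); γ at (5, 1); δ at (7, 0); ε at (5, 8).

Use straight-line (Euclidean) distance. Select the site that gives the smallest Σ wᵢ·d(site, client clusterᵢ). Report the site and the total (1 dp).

Total weighted distance at each candidate:
  α (2, 0): total = 2391.4
  β (3, 10): total = 2001.1
  γ (5, 1): total = 1957.0
  δ (7, 0): total = 2433.3
  ε (5, 8): total = 1699.8
Minimum is at ε with total 1699.8 km.

ε, total 1699.8 km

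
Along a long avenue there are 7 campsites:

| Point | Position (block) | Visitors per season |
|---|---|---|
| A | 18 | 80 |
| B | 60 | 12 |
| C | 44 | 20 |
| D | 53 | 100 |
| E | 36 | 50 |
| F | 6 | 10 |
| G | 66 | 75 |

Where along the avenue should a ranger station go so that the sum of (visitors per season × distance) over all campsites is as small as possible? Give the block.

x = 53

For a sum of weighted absolute distances on a line, the optimum is the weighted median (not the mean). Total weight W = 347; half-weight = 173.5.
Sort by position and accumulate weight:
  block 6 (F, w=10) → cum 10
  block 18 (A, w=80) → cum 90
  block 36 (E, w=50) → cum 140
  block 44 (C, w=20) → cum 160
  block 53 (D, w=100) → cum 260  ≥ 173.5 → median here
  block 60 (B, w=12) → cum 272
  block 66 (G, w=75) → cum 347
Optimal location: block 53.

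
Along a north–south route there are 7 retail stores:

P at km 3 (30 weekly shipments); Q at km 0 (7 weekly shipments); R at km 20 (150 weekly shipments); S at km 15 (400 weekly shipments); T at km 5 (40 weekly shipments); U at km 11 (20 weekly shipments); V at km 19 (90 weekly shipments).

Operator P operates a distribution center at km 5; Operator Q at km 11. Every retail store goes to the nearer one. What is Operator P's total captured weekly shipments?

77

The indifferent point is the midpoint (5+11)/2 = 8; retail stores left of it (closer to Operator P at 5) go to Operator P, those right go to Operator Q.
  Q at 0 (w=7) → Operator P
  P at 3 (w=30) → Operator P
  T at 5 (w=40) → Operator P
  U at 11 (w=20) → Operator Q
  S at 15 (w=400) → Operator Q
  V at 19 (w=90) → Operator Q
  R at 20 (w=150) → Operator Q
Operator P captures 77; Operator Q captures 660.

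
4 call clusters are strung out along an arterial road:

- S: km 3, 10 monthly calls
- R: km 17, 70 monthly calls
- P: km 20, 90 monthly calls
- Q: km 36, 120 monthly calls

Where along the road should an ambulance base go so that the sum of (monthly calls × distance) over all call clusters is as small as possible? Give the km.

x = 20

For a sum of weighted absolute distances on a line, the optimum is the weighted median (not the mean). Total weight W = 290; half-weight = 145.
Sort by position and accumulate weight:
  km 3 (S, w=10) → cum 10
  km 17 (R, w=70) → cum 80
  km 20 (P, w=90) → cum 170  ≥ 145 → median here
  km 36 (Q, w=120) → cum 290
Optimal location: km 20.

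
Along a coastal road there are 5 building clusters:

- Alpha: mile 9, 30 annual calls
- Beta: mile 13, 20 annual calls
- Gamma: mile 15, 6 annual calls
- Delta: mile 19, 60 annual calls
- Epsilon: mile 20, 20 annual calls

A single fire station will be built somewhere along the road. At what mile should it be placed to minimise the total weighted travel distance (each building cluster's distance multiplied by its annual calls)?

For a sum of weighted absolute distances on a line, the optimum is the weighted median (not the mean). Total weight W = 136; half-weight = 68.
Sort by position and accumulate weight:
  mile 9 (Alpha, w=30) → cum 30
  mile 13 (Beta, w=20) → cum 50
  mile 15 (Gamma, w=6) → cum 56
  mile 19 (Delta, w=60) → cum 116  ≥ 68 → median here
  mile 20 (Epsilon, w=20) → cum 136
Optimal location: mile 19.

x = 19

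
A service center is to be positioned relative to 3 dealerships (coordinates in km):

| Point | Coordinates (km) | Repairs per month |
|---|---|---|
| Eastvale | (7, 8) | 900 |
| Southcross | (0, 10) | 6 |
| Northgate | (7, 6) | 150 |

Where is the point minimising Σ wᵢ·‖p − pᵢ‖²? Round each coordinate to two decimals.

(6.96, 7.73)

The minimiser of Σwᵢ‖p−pᵢ‖² is the weighted centroid p* = (Σwᵢpᵢ)/(Σwᵢ).
Σwᵢ = 1056.
Σwᵢxᵢ = 900·7 + 6·0 + 150·7 = 7350.
Σwᵢyᵢ = 900·8 + 6·10 + 150·6 = 8160.
x* = 7350/1056 = 6.96, y* = 8160/1056 = 7.73.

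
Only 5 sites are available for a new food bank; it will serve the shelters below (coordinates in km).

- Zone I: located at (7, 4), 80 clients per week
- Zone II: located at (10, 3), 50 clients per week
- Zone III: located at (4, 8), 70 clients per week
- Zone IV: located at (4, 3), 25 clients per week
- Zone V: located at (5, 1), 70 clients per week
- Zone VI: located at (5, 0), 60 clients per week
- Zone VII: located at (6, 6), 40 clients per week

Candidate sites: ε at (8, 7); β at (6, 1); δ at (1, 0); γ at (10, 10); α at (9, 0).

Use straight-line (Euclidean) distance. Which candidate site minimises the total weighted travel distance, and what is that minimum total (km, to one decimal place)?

β, total 1411.8 km

Total weighted distance at each candidate:
  ε (8, 7): total = 1922.6
  β (6, 1): total = 1411.8
  δ (1, 0): total = 2596.4
  γ (10, 10): total = 3177.7
  α (9, 0): total = 2119.0
Minimum is at β with total 1411.8 km.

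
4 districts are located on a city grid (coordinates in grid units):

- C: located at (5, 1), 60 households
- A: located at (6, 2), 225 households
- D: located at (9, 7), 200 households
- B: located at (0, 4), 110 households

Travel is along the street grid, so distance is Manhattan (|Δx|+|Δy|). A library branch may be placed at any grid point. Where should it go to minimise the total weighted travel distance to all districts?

(6, 4)

Manhattan distance separates: Σwᵢ(|x−xᵢ|+|y−yᵢ|) = Σwᵢ|x−xᵢ| + Σwᵢ|y−yᵢ|, so x and y are optimised independently as 1-D weighted medians.
Total weight W = 595; half = 297.5.
x-coordinate, sorted with cumulative weight:
  x=0 (B, w=110) cum 110
  x=5 (C, w=60) cum 170
  x=6 (A, w=225) cum 395  ← median
  x=9 (D, w=200) cum 595
⇒ x* = 6
y-coordinate, sorted with cumulative weight:
  y=1 (C, w=60) cum 60
  y=2 (A, w=225) cum 285
  y=4 (B, w=110) cum 395  ← median
  y=7 (D, w=200) cum 595
⇒ y* = 4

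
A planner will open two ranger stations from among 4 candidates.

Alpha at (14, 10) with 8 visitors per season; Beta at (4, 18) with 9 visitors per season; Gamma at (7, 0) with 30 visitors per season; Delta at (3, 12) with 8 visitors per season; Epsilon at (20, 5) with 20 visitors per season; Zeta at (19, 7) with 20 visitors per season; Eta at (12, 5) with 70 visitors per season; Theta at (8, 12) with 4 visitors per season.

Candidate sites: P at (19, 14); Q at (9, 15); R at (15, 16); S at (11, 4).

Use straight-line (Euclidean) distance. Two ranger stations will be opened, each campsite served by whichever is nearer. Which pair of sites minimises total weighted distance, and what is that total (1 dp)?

{Q, S}, total 793.1

Evaluate every pair (each demand assigned to the nearer of the two):
  {Q, S}: total = 793.1
  {R, S}: total = 892.7
  {P, S}: total = 905.4
  {P, Q}: total = 1675.9
  {Q, R}: total = 1790.9
  {P, R}: total = 1938.6
Best pair: {Q, S} with total 793.1.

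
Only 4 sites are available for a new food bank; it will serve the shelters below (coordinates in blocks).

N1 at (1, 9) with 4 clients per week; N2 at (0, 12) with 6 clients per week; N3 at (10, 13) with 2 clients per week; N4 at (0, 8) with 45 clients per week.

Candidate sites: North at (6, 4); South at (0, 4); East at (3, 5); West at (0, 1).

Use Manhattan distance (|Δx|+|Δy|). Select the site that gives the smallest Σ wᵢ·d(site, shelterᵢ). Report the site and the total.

Total weighted distance at each candidate:
  North (6, 4): total = 600
  South (0, 4): total = 290
  East (3, 5): total = 384
  West (0, 1): total = 461
Minimum is at South with total 290 blocks.

South, total 290 blocks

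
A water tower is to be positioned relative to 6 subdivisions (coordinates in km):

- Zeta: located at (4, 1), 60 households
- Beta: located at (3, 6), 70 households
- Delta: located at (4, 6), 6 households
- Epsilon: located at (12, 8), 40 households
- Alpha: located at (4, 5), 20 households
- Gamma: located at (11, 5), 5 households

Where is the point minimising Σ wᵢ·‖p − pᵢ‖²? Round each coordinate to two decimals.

(5.42, 4.78)

The minimiser of Σwᵢ‖p−pᵢ‖² is the weighted centroid p* = (Σwᵢpᵢ)/(Σwᵢ).
Σwᵢ = 201.
Σwᵢxᵢ = 60·4 + 70·3 + 6·4 + 40·12 + 20·4 + 5·11 = 1089.
Σwᵢyᵢ = 60·1 + 70·6 + 6·6 + 40·8 + 20·5 + 5·5 = 961.
x* = 1089/201 = 5.42, y* = 961/201 = 4.78.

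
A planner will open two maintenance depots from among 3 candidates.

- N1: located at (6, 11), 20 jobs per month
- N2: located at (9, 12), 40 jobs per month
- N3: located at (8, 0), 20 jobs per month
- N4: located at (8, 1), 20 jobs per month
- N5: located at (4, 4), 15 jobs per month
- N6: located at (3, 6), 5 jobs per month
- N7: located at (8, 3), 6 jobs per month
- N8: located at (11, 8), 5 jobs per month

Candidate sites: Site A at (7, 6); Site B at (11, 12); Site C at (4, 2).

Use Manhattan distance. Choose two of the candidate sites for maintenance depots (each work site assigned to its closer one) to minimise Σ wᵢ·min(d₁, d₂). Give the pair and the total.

{Site B, Site C}, total 525

Evaluate every pair (each demand assigned to the nearer of the two):
  {Site B, Site C}: total = 525
  {Site A, Site B}: total = 599
  {Site A, Site C}: total = 764
Best pair: {Site B, Site C} with total 525.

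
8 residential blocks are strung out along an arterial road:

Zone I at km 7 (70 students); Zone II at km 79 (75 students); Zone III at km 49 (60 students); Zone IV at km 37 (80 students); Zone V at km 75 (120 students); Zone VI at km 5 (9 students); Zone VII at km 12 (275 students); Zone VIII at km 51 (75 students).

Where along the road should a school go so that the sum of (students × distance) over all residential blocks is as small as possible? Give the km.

x = 37

For a sum of weighted absolute distances on a line, the optimum is the weighted median (not the mean). Total weight W = 764; half-weight = 382.
Sort by position and accumulate weight:
  km 5 (Zone VI, w=9) → cum 9
  km 7 (Zone I, w=70) → cum 79
  km 12 (Zone VII, w=275) → cum 354
  km 37 (Zone IV, w=80) → cum 434  ≥ 382 → median here
  km 49 (Zone III, w=60) → cum 494
  km 51 (Zone VIII, w=75) → cum 569
  km 75 (Zone V, w=120) → cum 689
  km 79 (Zone II, w=75) → cum 764
Optimal location: km 37.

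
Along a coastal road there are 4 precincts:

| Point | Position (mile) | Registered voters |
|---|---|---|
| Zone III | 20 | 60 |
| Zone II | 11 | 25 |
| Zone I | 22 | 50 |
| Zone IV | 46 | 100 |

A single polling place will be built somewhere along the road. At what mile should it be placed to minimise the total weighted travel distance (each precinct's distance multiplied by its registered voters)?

x = 22

For a sum of weighted absolute distances on a line, the optimum is the weighted median (not the mean). Total weight W = 235; half-weight = 117.5.
Sort by position and accumulate weight:
  mile 11 (Zone II, w=25) → cum 25
  mile 20 (Zone III, w=60) → cum 85
  mile 22 (Zone I, w=50) → cum 135  ≥ 117.5 → median here
  mile 46 (Zone IV, w=100) → cum 235
Optimal location: mile 22.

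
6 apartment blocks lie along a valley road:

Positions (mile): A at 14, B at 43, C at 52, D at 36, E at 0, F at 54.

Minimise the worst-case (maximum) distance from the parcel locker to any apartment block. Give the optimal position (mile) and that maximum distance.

location 27, max distance 27

The 1-center on a line is the midpoint of the two extreme points: leftmost at 0, rightmost at 54.
Optimal location = (0 + 54)/2 = 27; maximum distance = (54 − 0)/2 = 27.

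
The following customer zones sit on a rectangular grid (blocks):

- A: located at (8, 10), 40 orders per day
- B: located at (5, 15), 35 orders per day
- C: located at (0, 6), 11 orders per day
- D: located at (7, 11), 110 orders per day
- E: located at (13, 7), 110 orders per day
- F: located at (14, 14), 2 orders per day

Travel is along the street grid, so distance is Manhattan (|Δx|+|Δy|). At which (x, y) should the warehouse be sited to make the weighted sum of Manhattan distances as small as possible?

Manhattan distance separates: Σwᵢ(|x−xᵢ|+|y−yᵢ|) = Σwᵢ|x−xᵢ| + Σwᵢ|y−yᵢ|, so x and y are optimised independently as 1-D weighted medians.
Total weight W = 308; half = 154.
x-coordinate, sorted with cumulative weight:
  x=0 (C, w=11) cum 11
  x=5 (B, w=35) cum 46
  x=7 (D, w=110) cum 156  ← median
  x=8 (A, w=40) cum 196
  x=13 (E, w=110) cum 306
  x=14 (F, w=2) cum 308
⇒ x* = 7
y-coordinate, sorted with cumulative weight:
  y=6 (C, w=11) cum 11
  y=7 (E, w=110) cum 121
  y=10 (A, w=40) cum 161  ← median
  y=11 (D, w=110) cum 271
  y=14 (F, w=2) cum 273
  y=15 (B, w=35) cum 308
⇒ y* = 10

(7, 10)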